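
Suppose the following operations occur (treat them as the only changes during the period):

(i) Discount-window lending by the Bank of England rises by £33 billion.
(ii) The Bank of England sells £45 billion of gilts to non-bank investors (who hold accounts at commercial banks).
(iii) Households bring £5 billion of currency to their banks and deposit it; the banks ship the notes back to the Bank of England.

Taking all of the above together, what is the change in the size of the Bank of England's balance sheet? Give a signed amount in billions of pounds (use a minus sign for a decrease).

Discount-window loan £33 billion: a Bank of England asset is acquired → +£33B.
Asset sale (to non-banks) £45 billion: a Bank of England asset is shed → −£45B.
Currency deposit £5 billion: only the composition of liabilities changes → 0.
Net: 33 − 45 + 0 = -£12 billion.

-£12 billion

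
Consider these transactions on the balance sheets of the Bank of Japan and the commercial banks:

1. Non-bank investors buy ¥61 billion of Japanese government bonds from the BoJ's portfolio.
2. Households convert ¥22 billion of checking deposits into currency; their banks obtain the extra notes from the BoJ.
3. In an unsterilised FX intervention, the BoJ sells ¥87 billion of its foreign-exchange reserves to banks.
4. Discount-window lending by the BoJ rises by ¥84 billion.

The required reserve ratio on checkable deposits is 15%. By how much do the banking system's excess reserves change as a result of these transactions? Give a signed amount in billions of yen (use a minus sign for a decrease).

-¥73.55 billion

Asset sale (to non-banks) ¥61 billion: reserves −¥61B, deposits −¥61B.
Currency withdrawal ¥22 billion: reserves −¥22B, deposits −¥22B.
FX sale ¥87 billion: reserves −¥87B, deposits 0.
Discount-window loan ¥84 billion: reserves +¥84B, deposits 0.
Totals: Δreserves = −¥86B, Δdeposits = −¥83B.
Δrequired reserves = 15% × −¥83B = −¥12.45B.
Δexcess reserves = Δreserves − Δrequired = −¥86B − (−¥12.45B) = -¥73.55 billion.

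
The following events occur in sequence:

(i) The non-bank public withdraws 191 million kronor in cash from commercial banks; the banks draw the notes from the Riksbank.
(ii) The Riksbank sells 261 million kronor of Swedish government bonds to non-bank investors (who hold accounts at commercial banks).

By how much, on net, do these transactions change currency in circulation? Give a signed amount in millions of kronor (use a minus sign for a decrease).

Riksbank balance sheet:
  Assets:      Securities −261M
  Liabilities: Bank reserves −452M, Currency in circulation +191M
So the change in currency in circulation is +191 million.

+191 million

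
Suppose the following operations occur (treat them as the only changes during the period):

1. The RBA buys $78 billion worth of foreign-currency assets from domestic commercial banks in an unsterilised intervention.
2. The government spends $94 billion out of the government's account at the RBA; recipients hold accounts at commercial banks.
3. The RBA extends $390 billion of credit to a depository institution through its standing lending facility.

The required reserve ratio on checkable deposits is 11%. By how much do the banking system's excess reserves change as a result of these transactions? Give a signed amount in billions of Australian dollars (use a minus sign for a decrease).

+$551.66 billion

FX purchase $78 billion: reserves +$78B, deposits 0.
Government spending $94 billion: reserves +$94B, deposits +$94B.
Discount-window loan $390 billion: reserves +$390B, deposits 0.
Totals: Δreserves = +$562B, Δdeposits = +$94B.
Δrequired reserves = 11% × +$94B = +$10.34B.
Δexcess reserves = Δreserves − Δrequired = +$562B − (+$10.34B) = +$551.66 billion.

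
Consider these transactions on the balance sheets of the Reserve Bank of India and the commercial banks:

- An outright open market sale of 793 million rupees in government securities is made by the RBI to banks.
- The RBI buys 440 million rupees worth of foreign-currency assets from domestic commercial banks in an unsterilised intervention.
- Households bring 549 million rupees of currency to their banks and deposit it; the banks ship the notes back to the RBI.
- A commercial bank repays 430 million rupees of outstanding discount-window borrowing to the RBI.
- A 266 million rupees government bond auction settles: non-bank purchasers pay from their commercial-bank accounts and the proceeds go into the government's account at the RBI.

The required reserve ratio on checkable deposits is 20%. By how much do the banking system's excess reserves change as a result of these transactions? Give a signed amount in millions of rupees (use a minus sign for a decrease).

OMO sale (to banks) 793 million rupees: reserves −793M, deposits 0.
FX purchase 440 million rupees: reserves +440M, deposits 0.
Currency deposit 549 million rupees: reserves +549M, deposits +549M.
Discount-window repayment 430 million rupees: reserves −430M, deposits 0.
Government account inflow 266 million rupees: reserves −266M, deposits −266M.
Totals: Δreserves = −500M, Δdeposits = +283M.
Δrequired reserves = 20% × +283M = +56.6M.
Δexcess reserves = Δreserves − Δrequired = −500M − (+56.6M) = -556.6 million.

-556.6 million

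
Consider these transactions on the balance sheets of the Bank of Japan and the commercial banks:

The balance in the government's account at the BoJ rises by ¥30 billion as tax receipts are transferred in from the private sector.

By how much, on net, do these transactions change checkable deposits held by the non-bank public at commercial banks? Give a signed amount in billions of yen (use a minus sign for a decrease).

BoJ balance sheet:
  Assets:      no change
  Liabilities: Bank reserves −¥30B, Government deposits +¥30B
Commercial banking system:
  Assets:      Reserves at CB −¥30B
  Liabilities: Checkable deposits −¥30B
So the change in checkable deposits held by the non-bank public at commercial banks is -¥30 billion.

-¥30 billion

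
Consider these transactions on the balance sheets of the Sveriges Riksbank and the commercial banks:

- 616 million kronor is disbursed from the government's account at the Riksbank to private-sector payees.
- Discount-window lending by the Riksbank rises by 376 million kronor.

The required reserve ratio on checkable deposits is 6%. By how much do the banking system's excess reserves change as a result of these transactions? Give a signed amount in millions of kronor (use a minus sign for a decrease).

Government spending 616 million kronor: reserves +616M, deposits +616M.
Discount-window loan 376 million kronor: reserves +376M, deposits 0.
Totals: Δreserves = +992M, Δdeposits = +616M.
Δrequired reserves = 6% × +616M = +36.96M.
Δexcess reserves = Δreserves − Δrequired = +992M − (+36.96M) = +955.04 million.

+955.04 million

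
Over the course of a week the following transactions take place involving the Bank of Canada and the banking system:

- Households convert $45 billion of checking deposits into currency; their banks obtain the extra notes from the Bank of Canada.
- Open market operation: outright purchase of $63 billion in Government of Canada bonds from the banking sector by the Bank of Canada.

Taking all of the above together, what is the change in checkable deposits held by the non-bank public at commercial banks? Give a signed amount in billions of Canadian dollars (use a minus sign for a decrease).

-$45 billion

Currency withdrawal $45 billion: non-bank counterparties' bank balances fall → −$45B.
OMO purchase (from banks) $63 billion: the counterparty is a bank, so public deposits are unchanged → 0.
Net: −45 + 0 = -$45 billion.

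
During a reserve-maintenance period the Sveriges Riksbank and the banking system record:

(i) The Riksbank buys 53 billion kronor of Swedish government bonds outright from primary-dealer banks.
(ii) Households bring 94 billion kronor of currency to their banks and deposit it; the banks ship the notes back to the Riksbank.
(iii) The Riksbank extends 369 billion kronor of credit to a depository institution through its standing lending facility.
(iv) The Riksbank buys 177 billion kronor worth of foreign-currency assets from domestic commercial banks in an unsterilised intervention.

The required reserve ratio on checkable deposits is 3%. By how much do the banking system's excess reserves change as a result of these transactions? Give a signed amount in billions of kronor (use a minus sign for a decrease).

OMO purchase (from banks) 53 billion kronor: reserves +53B, deposits 0.
Currency deposit 94 billion kronor: reserves +94B, deposits +94B.
Discount-window loan 369 billion kronor: reserves +369B, deposits 0.
FX purchase 177 billion kronor: reserves +177B, deposits 0.
Totals: Δreserves = +693B, Δdeposits = +94B.
Δrequired reserves = 3% × +94B = +2.82B.
Δexcess reserves = Δreserves − Δrequired = +693B − (+2.82B) = +690.18 billion.

+690.18 billion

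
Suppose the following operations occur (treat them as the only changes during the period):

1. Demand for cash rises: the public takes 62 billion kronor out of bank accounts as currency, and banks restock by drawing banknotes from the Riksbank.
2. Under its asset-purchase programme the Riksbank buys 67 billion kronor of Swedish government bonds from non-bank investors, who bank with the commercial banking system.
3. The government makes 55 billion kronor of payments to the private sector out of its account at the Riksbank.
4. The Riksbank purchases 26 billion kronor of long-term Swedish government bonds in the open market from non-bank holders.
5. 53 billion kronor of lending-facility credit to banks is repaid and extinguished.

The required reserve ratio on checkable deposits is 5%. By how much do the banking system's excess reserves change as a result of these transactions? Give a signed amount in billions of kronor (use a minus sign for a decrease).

Currency withdrawal 62 billion kronor: reserves −62B, deposits −62B.
Asset purchase (from non-banks) 67 billion kronor: reserves +67B, deposits +67B.
Government spending 55 billion kronor: reserves +55B, deposits +55B.
Asset purchase (from non-banks) 26 billion kronor: reserves +26B, deposits +26B.
Discount-window repayment 53 billion kronor: reserves −53B, deposits 0.
Totals: Δreserves = +33B, Δdeposits = +86B.
Δrequired reserves = 5% × +86B = +4.3B.
Δexcess reserves = Δreserves − Δrequired = +33B − (+4.3B) = +28.7 billion.

+28.7 billion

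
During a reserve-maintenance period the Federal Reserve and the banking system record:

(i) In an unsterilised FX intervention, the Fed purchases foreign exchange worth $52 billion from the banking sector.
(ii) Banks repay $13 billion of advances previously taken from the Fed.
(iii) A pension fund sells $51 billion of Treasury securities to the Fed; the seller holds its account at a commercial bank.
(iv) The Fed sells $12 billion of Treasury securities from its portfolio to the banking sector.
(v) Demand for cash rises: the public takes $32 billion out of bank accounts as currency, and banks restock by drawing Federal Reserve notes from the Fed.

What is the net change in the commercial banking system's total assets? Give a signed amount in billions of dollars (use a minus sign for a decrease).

+$6 billion

Fed balance sheet:
  Assets:      Securities +$39B, Loans to banks −$13B, Foreign assets +$52B
  Liabilities: Bank reserves +$46B, Currency in circulation +$32B
Commercial banking system:
  Assets:      Reserves at CB +$46B, Securities +$12B, Foreign assets −$52B
  Liabilities: Checkable deposits +$19B, Borrowings from CB −$13B
Change in total bank assets = +$6 billion.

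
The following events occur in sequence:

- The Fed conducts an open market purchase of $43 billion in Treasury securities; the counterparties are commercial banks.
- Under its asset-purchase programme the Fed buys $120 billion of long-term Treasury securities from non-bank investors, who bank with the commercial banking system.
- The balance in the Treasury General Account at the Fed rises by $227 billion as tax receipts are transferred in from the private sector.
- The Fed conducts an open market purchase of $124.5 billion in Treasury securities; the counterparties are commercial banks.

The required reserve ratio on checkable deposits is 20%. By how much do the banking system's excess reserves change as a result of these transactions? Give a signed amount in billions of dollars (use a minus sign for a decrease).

OMO purchase (from banks) $43 billion: reserves +$43B, deposits 0.
Asset purchase (from non-banks) $120 billion: reserves +$120B, deposits +$120B.
Government account inflow $227 billion: reserves −$227B, deposits −$227B.
OMO purchase (from banks) $124.5 billion: reserves +$124.5B, deposits 0.
Totals: Δreserves = +$60.5B, Δdeposits = −$107B.
Δrequired reserves = 20% × −$107B = −$21.4B.
Δexcess reserves = Δreserves − Δrequired = +$60.5B − (−$21.4B) = +$81.9 billion.

+$81.9 billion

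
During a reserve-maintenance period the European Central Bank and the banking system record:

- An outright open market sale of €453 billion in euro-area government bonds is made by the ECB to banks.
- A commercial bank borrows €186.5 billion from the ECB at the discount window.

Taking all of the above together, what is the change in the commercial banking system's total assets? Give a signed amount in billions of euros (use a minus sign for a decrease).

ECB balance sheet:
  Assets:      Securities −€453B, Loans to banks +€186.5B
  Liabilities: Bank reserves −€266.5B
Commercial banking system:
  Assets:      Reserves at CB −€266.5B, Securities +€453B
  Liabilities: Borrowings from CB +€186.5B
Change in total bank assets = +€186.5 billion.

+€186.5 billion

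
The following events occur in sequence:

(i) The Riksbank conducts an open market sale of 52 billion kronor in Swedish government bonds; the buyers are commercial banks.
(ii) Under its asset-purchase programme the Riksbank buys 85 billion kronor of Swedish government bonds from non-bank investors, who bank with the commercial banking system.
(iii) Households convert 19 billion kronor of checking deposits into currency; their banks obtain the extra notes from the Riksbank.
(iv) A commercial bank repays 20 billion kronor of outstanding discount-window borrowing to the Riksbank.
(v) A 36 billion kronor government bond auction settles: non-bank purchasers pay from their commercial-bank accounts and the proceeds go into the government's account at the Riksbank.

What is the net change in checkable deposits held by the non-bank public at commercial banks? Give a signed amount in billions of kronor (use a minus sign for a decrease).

Riksbank balance sheet:
  Assets:      Securities +33B, Loans to banks −20B
  Liabilities: Bank reserves −42B, Currency in circulation +19B, Government deposits +36B
Commercial banking system:
  Assets:      Reserves at CB −42B, Securities +52B
  Liabilities: Checkable deposits +30B, Borrowings from CB −20B
So the change in checkable deposits held by the non-bank public at commercial banks is +30 billion.

+30 billion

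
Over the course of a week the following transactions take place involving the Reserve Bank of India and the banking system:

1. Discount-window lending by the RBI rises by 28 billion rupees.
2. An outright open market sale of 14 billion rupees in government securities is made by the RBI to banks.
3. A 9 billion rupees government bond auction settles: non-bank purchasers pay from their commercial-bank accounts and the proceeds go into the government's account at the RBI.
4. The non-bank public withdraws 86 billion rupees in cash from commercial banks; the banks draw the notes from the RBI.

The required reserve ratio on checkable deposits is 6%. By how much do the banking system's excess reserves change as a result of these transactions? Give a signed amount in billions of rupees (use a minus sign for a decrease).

Discount-window loan 28 billion rupees: reserves +28B, deposits 0.
OMO sale (to banks) 14 billion rupees: reserves −14B, deposits 0.
Government account inflow 9 billion rupees: reserves −9B, deposits −9B.
Currency withdrawal 86 billion rupees: reserves −86B, deposits −86B.
Totals: Δreserves = −81B, Δdeposits = −95B.
Δrequired reserves = 6% × −95B = −5.7B.
Δexcess reserves = Δreserves − Δrequired = −81B − (−5.7B) = -75.3 billion.

-75.3 billion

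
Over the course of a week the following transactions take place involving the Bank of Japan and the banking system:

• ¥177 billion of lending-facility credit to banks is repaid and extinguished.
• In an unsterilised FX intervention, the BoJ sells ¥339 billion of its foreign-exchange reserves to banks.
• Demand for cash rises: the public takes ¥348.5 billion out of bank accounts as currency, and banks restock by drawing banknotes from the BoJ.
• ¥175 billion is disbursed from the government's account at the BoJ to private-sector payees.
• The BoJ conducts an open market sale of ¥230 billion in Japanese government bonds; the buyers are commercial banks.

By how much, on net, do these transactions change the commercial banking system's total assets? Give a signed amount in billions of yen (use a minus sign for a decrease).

Discount-window repayment ¥177 billion: bank balance sheets shrink → −¥177B.
FX sale ¥339 billion: just an asset swap on bank balance sheets → 0.
Currency withdrawal ¥348.5 billion: bank balance sheets shrink → −¥348.5B.
Government spending ¥175 billion: bank balance sheets expand → +¥175B.
OMO sale (to banks) ¥230 billion: just an asset swap on bank balance sheets → 0.
Net: −177 + 0 − 348.5 + 175 + 0 = -¥350.5 billion.

-¥350.5 billion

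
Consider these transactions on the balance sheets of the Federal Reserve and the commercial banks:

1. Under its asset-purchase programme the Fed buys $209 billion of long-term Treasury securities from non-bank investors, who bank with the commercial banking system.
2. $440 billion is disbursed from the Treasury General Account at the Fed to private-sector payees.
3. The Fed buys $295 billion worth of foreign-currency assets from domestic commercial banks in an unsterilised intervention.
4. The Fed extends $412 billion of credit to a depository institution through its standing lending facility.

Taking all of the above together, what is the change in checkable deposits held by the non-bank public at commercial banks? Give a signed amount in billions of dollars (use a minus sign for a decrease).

Asset purchase (from non-banks) $209 billion: non-bank counterparties' bank balances rise → +$209B.
Government spending $440 billion: non-bank counterparties' bank balances rise → +$440B.
FX purchase $295 billion: the counterparty is a bank, so public deposits are unchanged → 0.
Discount-window loan $412 billion: the counterparty is a bank, so public deposits are unchanged → 0.
Net: 209 + 440 + 0 + 0 = +$649 billion.

+$649 billion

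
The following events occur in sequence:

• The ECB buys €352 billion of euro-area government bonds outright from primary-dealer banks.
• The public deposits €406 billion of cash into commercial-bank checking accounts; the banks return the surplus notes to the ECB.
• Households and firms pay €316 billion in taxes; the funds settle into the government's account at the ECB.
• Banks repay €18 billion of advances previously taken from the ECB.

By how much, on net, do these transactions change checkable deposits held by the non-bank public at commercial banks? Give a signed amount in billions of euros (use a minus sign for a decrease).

ECB balance sheet:
  Assets:      Securities +€352B, Loans to banks −€18B
  Liabilities: Bank reserves +€424B, Currency in circulation −€406B, Government deposits +€316B
Commercial banking system:
  Assets:      Reserves at CB +€424B, Securities −€352B
  Liabilities: Checkable deposits +€90B, Borrowings from CB −€18B
So the change in checkable deposits held by the non-bank public at commercial banks is +€90 billion.

+€90 billion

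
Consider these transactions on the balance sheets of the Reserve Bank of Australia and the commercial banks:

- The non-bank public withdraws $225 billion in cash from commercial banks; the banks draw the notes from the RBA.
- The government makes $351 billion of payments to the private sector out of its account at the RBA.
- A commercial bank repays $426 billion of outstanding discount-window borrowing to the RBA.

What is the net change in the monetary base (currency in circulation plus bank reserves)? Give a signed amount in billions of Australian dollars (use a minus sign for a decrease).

RBA balance sheet:
  Assets:      Loans to banks −$426B
  Liabilities: Bank reserves −$300B, Currency in circulation +$225B, Government deposits −$351B
Monetary base = currency + reserves: +$225B + (−$300B) = -$75 billion.

-$75 billion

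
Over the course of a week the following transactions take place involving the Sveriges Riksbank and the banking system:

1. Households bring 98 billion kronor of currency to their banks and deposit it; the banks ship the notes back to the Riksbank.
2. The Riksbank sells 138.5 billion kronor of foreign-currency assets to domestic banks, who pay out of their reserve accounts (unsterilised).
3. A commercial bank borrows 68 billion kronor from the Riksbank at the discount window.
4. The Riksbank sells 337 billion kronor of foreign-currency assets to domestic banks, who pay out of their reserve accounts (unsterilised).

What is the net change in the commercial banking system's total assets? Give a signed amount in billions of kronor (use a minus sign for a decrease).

+166 billion

Currency deposit 98 billion kronor: bank balance sheets expand → +98B.
FX sale 138.5 billion kronor: just an asset swap on bank balance sheets → 0.
Discount-window loan 68 billion kronor: bank balance sheets expand → +68B.
FX sale 337 billion kronor: just an asset swap on bank balance sheets → 0.
Net: 98 + 0 + 68 + 0 = +166 billion.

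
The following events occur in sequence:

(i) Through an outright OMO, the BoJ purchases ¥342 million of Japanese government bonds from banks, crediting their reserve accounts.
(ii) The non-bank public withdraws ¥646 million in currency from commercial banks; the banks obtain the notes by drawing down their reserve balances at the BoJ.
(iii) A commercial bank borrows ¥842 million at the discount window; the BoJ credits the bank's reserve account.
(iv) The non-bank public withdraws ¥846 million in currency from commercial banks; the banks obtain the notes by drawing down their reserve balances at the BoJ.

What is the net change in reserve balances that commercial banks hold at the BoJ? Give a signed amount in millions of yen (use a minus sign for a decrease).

-¥308 million

OMO purchase (from banks) ¥342 million: the BoJ pays by crediting reserve accounts → +¥342M.
Currency withdrawal ¥646 million: banks swap reserves for currency → −¥646M.
Discount-window loan ¥842 million: the loan is credited to the bank's reserve account → +¥842M.
Currency withdrawal ¥846 million: banks swap reserves for currency → −¥846M.
Net: 342 − 646 + 842 − 846 = -¥308 million.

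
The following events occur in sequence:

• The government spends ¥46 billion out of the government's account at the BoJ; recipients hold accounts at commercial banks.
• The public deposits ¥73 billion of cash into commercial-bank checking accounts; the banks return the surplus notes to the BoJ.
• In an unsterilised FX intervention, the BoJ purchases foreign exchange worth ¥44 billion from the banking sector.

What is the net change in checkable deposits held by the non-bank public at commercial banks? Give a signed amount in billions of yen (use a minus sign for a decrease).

+¥119 billion

BoJ balance sheet:
  Assets:      Foreign assets +¥44B
  Liabilities: Bank reserves +¥163B, Currency in circulation −¥73B, Government deposits −¥46B
Commercial banking system:
  Assets:      Reserves at CB +¥163B, Foreign assets −¥44B
  Liabilities: Checkable deposits +¥119B
So the change in checkable deposits held by the non-bank public at commercial banks is +¥119 billion.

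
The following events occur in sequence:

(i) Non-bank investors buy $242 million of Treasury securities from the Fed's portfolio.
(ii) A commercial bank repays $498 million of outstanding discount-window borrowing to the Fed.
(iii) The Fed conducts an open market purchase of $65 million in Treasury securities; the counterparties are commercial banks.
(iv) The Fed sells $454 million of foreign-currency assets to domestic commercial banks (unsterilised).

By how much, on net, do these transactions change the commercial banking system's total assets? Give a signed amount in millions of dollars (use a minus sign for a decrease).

Asset sale (to non-banks) $242 million: bank balance sheets shrink → −$242M.
Discount-window repayment $498 million: bank balance sheets shrink → −$498M.
OMO purchase (from banks) $65 million: just an asset swap on bank balance sheets → 0.
FX sale $454 million: just an asset swap on bank balance sheets → 0.
Net: −242 − 498 + 0 + 0 = -$740 million.

-$740 million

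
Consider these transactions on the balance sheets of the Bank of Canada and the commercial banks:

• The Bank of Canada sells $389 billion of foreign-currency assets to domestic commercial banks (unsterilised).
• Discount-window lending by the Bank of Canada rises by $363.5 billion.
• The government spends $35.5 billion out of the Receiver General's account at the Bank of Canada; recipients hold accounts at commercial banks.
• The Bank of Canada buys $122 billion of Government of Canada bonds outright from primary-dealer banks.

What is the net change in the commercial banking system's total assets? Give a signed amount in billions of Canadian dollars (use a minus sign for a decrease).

+$399 billion

Bank of Canada balance sheet:
  Assets:      Securities +$122B, Loans to banks +$363.5B, Foreign assets −$389B
  Liabilities: Bank reserves +$132B, Government deposits −$35.5B
Commercial banking system:
  Assets:      Reserves at CB +$132B, Securities −$122B, Foreign assets +$389B
  Liabilities: Checkable deposits +$35.5B, Borrowings from CB +$363.5B
Change in total bank assets = +$399 billion.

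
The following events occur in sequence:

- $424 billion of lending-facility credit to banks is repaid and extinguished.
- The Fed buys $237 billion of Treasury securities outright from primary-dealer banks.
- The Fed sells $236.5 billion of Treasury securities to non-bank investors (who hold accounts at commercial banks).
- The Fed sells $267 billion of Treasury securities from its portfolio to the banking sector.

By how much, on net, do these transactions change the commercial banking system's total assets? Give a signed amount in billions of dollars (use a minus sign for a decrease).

Discount-window repayment $424 billion: bank balance sheets shrink → −$424B.
OMO purchase (from banks) $237 billion: just an asset swap on bank balance sheets → 0.
Asset sale (to non-banks) $236.5 billion: bank balance sheets shrink → −$236.5B.
OMO sale (to banks) $267 billion: just an asset swap on bank balance sheets → 0.
Net: −424 + 0 − 236.5 + 0 = -$660.5 billion.

-$660.5 billion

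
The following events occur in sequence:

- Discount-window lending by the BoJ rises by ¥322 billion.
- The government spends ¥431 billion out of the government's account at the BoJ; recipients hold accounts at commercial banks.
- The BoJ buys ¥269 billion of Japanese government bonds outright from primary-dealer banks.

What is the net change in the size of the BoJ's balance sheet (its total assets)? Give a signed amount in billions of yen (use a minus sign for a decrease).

BoJ balance sheet:
  Assets:      Securities +¥269B, Loans to banks +¥322B
  Liabilities: Bank reserves +¥1022B, Government deposits −¥431B
Commercial banking system:
  Assets:      Reserves at CB +¥1022B, Securities −¥269B
  Liabilities: Checkable deposits +¥431B, Borrowings from CB +¥322B
Change in total BoJ assets = +¥591 billion.

+¥591 billion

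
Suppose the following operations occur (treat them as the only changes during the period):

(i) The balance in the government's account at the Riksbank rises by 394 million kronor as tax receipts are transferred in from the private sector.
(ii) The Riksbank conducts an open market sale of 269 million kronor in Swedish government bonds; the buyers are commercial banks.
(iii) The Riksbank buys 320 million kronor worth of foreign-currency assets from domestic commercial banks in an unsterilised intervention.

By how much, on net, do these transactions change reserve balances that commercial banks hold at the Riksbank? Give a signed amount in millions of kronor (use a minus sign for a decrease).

-343 million

Government account inflow 394 million kronor: funds move from bank reserves into the government account → −394M.
OMO sale (to banks) 269 million kronor: the buying banks pay out of their reserve balances → −269M.
FX purchase 320 million kronor: the Riksbank pays by crediting reserve accounts → +320M.
Net: −394 − 269 + 320 = -343 million.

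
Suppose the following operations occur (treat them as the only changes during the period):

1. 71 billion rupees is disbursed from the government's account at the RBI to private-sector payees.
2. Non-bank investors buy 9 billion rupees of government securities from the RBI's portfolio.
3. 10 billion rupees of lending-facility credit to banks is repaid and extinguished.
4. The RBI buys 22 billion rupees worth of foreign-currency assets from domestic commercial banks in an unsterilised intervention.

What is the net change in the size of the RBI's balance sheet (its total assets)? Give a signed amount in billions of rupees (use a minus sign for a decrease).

RBI balance sheet:
  Assets:      Securities −9B, Loans to banks −10B, Foreign assets +22B
  Liabilities: Bank reserves +74B, Government deposits −71B
Change in total RBI assets = +3 billion.

+3 billion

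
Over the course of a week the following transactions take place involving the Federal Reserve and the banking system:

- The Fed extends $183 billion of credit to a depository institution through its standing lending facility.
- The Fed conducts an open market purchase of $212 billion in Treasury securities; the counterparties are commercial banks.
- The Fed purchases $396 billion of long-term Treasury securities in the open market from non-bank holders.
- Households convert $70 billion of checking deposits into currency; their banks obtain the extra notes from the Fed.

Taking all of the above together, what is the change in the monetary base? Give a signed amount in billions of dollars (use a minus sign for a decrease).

+$791 billion

Fed balance sheet:
  Assets:      Securities +$608B, Loans to banks +$183B
  Liabilities: Bank reserves +$721B, Currency in circulation +$70B
Commercial banking system:
  Assets:      Reserves at CB +$721B, Securities −$212B
  Liabilities: Checkable deposits +$326B, Borrowings from CB +$183B
Monetary base = currency + reserves: +$70B + (+$721B) = +$791 billion.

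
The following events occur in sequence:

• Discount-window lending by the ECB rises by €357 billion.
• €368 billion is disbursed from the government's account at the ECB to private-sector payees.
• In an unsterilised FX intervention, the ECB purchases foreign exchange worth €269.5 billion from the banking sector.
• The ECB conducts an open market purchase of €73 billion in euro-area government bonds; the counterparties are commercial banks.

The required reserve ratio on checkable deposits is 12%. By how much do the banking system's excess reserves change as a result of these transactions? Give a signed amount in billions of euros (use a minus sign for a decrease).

Discount-window loan €357 billion: reserves +€357B, deposits 0.
Government spending €368 billion: reserves +€368B, deposits +€368B.
FX purchase €269.5 billion: reserves +€269.5B, deposits 0.
OMO purchase (from banks) €73 billion: reserves +€73B, deposits 0.
Totals: Δreserves = +€1067.5B, Δdeposits = +€368B.
Δrequired reserves = 12% × +€368B = +€44.16B.
Δexcess reserves = Δreserves − Δrequired = +€1067.5B − (+€44.16B) = +€1023.34 billion.

+€1023.34 billion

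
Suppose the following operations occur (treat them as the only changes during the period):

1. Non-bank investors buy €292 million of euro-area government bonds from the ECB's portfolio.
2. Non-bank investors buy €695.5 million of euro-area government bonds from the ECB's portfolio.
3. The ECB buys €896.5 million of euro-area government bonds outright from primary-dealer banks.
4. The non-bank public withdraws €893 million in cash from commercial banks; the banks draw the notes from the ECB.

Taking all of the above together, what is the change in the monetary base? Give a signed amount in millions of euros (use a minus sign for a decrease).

ECB balance sheet:
  Assets:      Securities −€91M
  Liabilities: Bank reserves −€984M, Currency in circulation +€893M
Monetary base = currency + reserves: +€893M + (−€984M) = -€91 million.

-€91 million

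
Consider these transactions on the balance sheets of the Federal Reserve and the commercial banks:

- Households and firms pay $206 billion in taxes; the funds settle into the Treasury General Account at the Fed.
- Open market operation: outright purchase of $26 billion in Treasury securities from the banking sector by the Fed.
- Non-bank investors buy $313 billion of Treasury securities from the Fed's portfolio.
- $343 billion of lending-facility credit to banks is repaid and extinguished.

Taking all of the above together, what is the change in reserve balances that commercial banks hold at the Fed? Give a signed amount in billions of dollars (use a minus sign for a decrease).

Fed balance sheet:
  Assets:      Securities −$287B, Loans to banks −$343B
  Liabilities: Bank reserves −$836B, Government deposits +$206B
So the change in reserve balances that commercial banks hold at the Fed is -$836 billion.

-$836 billion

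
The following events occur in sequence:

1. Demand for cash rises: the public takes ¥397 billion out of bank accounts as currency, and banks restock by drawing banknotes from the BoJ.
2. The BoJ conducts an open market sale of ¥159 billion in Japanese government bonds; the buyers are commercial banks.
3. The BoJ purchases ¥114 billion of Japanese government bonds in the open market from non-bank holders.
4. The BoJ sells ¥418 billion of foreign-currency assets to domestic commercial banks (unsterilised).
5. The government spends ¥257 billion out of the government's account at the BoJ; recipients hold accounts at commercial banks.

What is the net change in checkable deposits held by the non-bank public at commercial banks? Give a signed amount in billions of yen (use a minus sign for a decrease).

-¥26 billion

BoJ balance sheet:
  Assets:      Securities −¥45B, Foreign assets −¥418B
  Liabilities: Bank reserves −¥603B, Currency in circulation +¥397B, Government deposits −¥257B
Commercial banking system:
  Assets:      Reserves at CB −¥603B, Securities +¥159B, Foreign assets +¥418B
  Liabilities: Checkable deposits −¥26B
So the change in checkable deposits held by the non-bank public at commercial banks is -¥26 billion.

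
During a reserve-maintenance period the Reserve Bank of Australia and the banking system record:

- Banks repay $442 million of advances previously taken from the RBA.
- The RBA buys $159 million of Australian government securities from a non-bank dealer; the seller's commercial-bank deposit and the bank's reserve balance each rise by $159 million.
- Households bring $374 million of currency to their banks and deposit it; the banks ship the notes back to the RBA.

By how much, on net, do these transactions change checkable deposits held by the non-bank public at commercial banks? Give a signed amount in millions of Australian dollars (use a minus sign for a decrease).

Discount-window repayment $442 million: the counterparty is a bank, so public deposits are unchanged → 0.
Asset purchase (from non-banks) $159 million: non-bank counterparties' bank balances rise → +$159M.
Currency deposit $374 million: non-bank counterparties' bank balances rise → +$374M.
Net: 0 + 159 + 374 = +$533 million.

+$533 million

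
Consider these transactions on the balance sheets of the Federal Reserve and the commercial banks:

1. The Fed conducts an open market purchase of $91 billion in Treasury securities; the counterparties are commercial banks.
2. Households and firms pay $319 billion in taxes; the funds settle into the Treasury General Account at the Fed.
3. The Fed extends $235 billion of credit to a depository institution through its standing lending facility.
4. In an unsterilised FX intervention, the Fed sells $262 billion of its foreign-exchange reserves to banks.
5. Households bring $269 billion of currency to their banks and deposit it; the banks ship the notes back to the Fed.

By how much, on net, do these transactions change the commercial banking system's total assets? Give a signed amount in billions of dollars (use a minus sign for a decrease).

OMO purchase (from banks) $91 billion: just an asset swap on bank balance sheets → 0.
Government account inflow $319 billion: bank balance sheets shrink → −$319B.
Discount-window loan $235 billion: bank balance sheets expand → +$235B.
FX sale $262 billion: just an asset swap on bank balance sheets → 0.
Currency deposit $269 billion: bank balance sheets expand → +$269B.
Net: 0 − 319 + 235 + 0 + 269 = +$185 billion.

+$185 billion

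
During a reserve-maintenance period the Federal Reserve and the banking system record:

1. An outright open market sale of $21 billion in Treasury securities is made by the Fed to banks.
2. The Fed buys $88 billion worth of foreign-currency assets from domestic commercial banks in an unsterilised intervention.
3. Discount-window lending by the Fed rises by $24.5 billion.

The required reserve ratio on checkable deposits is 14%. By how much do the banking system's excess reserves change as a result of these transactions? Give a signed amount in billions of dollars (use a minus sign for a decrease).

OMO sale (to banks) $21 billion: reserves −$21B, deposits 0.
FX purchase $88 billion: reserves +$88B, deposits 0.
Discount-window loan $24.5 billion: reserves +$24.5B, deposits 0.
Totals: Δreserves = +$91.5B, Δdeposits = 0.
Δrequired reserves = 14% × 0 = 0.
Δexcess reserves = Δreserves − Δrequired = +$91.5B − (0) = +$91.5 billion.

+$91.5 billion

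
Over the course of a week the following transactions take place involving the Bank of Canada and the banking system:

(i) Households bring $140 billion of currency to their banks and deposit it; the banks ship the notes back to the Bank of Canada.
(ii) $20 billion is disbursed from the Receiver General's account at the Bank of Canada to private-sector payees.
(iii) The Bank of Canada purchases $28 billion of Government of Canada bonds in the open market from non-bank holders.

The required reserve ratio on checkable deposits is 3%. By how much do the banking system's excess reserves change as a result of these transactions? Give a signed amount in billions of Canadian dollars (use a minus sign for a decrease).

Currency deposit $140 billion: reserves +$140B, deposits +$140B.
Government spending $20 billion: reserves +$20B, deposits +$20B.
Asset purchase (from non-banks) $28 billion: reserves +$28B, deposits +$28B.
Totals: Δreserves = +$188B, Δdeposits = +$188B.
Δrequired reserves = 3% × +$188B = +$5.64B.
Δexcess reserves = Δreserves − Δrequired = +$188B − (+$5.64B) = +$182.36 billion.

+$182.36 billion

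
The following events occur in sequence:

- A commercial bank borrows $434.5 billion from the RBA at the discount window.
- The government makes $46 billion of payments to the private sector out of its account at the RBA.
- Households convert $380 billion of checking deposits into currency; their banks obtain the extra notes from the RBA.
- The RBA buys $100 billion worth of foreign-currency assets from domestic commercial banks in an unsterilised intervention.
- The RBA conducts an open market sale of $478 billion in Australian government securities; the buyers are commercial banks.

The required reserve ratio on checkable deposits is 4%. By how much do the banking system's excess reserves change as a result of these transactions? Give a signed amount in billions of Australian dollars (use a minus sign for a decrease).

-$264.14 billion

Discount-window loan $434.5 billion: reserves +$434.5B, deposits 0.
Government spending $46 billion: reserves +$46B, deposits +$46B.
Currency withdrawal $380 billion: reserves −$380B, deposits −$380B.
FX purchase $100 billion: reserves +$100B, deposits 0.
OMO sale (to banks) $478 billion: reserves −$478B, deposits 0.
Totals: Δreserves = −$277.5B, Δdeposits = −$334B.
Δrequired reserves = 4% × −$334B = −$13.36B.
Δexcess reserves = Δreserves − Δrequired = −$277.5B − (−$13.36B) = -$264.14 billion.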